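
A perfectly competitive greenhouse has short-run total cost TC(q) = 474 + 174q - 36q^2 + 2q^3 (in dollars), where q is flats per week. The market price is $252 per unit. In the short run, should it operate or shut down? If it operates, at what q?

Produce at q = 13

Variable cost is VC = 174q - 36q^2 + 2q^3, so AVC = VC/q = 174 - 36q + 2q^2 and MC = dTC/dq = 174 - 72q + 6q^2.
AVC hits its minimum where MC = AVC, at q = 9, giving min AVC = 174 - 36·9 + 2·9^2 = $12.
Since P = $252 ≥ min AVC = $12, price covers variable cost and the firm should produce.
P = MC gives -78 - 72q + 6q^2 = 0, with roots -1 and 13. Take the larger (rising MC): q* = 13.
Check: AVC at q = 13 is $44 ≤ P, so revenue covers variable cost.
Profit = P·q − TC = 252·13 − 1046 = $2230.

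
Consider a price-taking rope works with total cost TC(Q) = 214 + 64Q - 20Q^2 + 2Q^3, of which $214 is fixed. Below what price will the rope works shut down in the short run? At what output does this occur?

$14 per unit, at Q = 5

The shutdown price is the minimum of AVC. VC = 64Q - 20Q^2 + 2Q^3, so AVC = 64 - 20Q + 2Q^2.
At the minimum of AVC, MC = AVC. MC = 64 - 40Q + 6Q^2; setting MC = AVC gives 4Q^2 - 20Q = 0, so Q = 5. min AVC = 14.
The firm shuts down for any P below $14.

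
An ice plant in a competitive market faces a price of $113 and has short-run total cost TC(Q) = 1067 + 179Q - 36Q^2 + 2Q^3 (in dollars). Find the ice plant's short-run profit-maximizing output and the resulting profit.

AVC = 179 - 36Q + 2Q^2; min AVC = $17 at Q = 9. Since P = $113 ≥ min AVC, the firm produces.
MC = 179 - 72Q + 6Q^2. Setting P = MC and taking the root on the rising branch gives Q* = 11.
TR = 113·11 = 1243. TC = 1067 + 275 = 1342. Profit = 1243 − 1342 = -$99.
Shutting down would mean losing the fixed cost of $1067, so operating at a loss of $99 is better by $968.

Profit = -$99 at Q = 11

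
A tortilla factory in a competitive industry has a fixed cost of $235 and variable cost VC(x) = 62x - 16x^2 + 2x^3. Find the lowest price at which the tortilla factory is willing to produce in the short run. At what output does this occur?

Short-run supply begins at min AVC. From VC = 62x - 16x^2 + 2x^3, AVC = 62 - 16x + 2x^2.
dAVC/dx = -16 + 4x = 0 gives x = 4. min AVC = 62 - 16·4 + 2·4^2 = 30.
The firm shuts down for any P below $30.

$30 per unit, at x = 4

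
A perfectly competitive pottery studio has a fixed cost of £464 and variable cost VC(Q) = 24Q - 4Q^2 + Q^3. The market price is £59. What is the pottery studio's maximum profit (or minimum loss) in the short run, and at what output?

AVC = 24 - 4Q + Q^2; min AVC = £20 at Q = 2. Since P = £59 ≥ min AVC, the firm produces.
With MC = 24 - 8Q + 3Q^2, P = MC on the upward-sloping part at Q* = 5.
TR = 59·5 = 295. TC = 464 + 145 = 609. Profit = 295 − 609 = -£314.
That loss of £314 beats the £464 the firm would lose by shutting down; producing recovers £150 of fixed cost.

Profit = -£314 at Q = 5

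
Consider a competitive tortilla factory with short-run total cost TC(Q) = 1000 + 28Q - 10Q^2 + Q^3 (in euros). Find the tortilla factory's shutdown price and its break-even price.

Shutdown price = min AVC. AVC = 28 - 10Q + Q^2, with vertex at Q = 5 and minimum €3.
ATC = 1000/Q + 28 - 10Q + Q^2. Setting dATC/dQ = −1000/Q^2 − 10 + 2Q = 0 gives Q = 10 (since 2·10^3 − 10·10^2 = 1000).
min ATC = 1000/10 + 28 − 10·10 + 10^2 = €128. That is the break-even price.
For €3 ≤ P < €128 the firm produces at a loss; below €3 it shuts down.

Shutdown price = €3; break-even price = €128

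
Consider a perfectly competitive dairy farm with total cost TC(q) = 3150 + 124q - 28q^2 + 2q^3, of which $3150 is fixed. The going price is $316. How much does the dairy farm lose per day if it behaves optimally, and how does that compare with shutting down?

AVC = 124 - 28q + 2q^2 has its minimum $26 at q = 7; price $316 clears that bar, so the firm operates.
With MC = 124 - 56q + 6q^2, P = MC on the upward-sloping part at q* = 12.
TR = 316·12 = 3792. TC = 3150 + 912 = 4062. Profit = 3792 − 4062 = -$270.
By producing, the firm covers all variable cost plus $2880 of fixed cost; shutting down would lose the full $3150.

Profit = -$270 at q = 12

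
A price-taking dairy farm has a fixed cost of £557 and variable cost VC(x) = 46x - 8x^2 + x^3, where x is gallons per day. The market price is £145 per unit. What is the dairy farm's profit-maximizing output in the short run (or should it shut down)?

Produce at x = 9

Strip out fixed cost: VC = 46x - 8x^2 + x^3. Then AVC = 46 - 8x + x^2 and MC = 46 - 16x + 3x^2.
AVC hits its minimum where MC = AVC, at x = 4, giving min AVC = 46 - 8·4 + 4^2 = £30.
Because £145 ≥ £30, revenue can cover variable cost; the firm operates.
P = MC gives -99 - 16x + 3x^2 = 0, with roots -11/3 and 9. Take the larger (rising MC): x* = 9.
Check: AVC at x = 9 is £55 ≤ P, so revenue covers variable cost.
Profit = P·x − TC = 145·9 − 1052 = £253.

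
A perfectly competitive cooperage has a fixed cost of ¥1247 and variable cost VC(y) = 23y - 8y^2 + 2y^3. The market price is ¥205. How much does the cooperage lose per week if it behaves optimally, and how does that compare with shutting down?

AVC = 23 - 8y + 2y^2; min AVC = ¥15 at y = 2. Since P = ¥205 ≥ min AVC, the firm produces.
MC = 23 - 16y + 6y^2. Setting P = MC and taking the root on the rising branch gives y* = 7.
TR = 205·7 = 1435. TC = 1247 + 455 = 1702. Profit = 1435 − 1702 = -¥267.
Shutting down would mean losing the fixed cost of ¥1247, so operating at a loss of ¥267 is better by ¥980.

Profit = -¥267 at y = 7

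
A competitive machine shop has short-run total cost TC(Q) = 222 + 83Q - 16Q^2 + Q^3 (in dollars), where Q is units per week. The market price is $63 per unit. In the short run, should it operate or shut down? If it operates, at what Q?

From TC, MC = TC'(Q) = 83 - 32Q + 3Q^2 and AVC = VC/Q = 83 - 16Q + Q^2.
AVC hits its minimum where MC = AVC, at Q = 8, giving min AVC = 83 - 16·8 + 8^2 = $19.
P = $63 exceeds min AVC = $19, so the firm stays open.
Solving P = MC: 20 - 32Q + 3Q^2 = 0 ⇒ Q = 2/3 or 10. On the upward-sloping branch, Q* = 10.
Check: AVC at Q = 10 is $23 ≤ P, so revenue covers variable cost.
Profit = P·Q − TC = 63·10 − 452 = $178.

Produce at Q = 10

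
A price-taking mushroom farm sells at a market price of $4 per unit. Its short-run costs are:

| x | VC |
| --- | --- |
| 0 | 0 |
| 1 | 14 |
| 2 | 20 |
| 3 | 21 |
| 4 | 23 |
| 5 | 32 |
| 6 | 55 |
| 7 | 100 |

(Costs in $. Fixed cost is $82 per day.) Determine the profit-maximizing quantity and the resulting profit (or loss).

x = 0 (shut down); profit = -$82

Compute π = P·x − TC at each output: x=0: -82; x=1: -92; x=2: -94; x=3: -91; x=4: -89; x=5: -94; x=6: -113; x=7: -154.
Profit is highest at x = 0. Equivalently, the lowest AVC in the table is 23/4 ≈ $5.75 at x = 4, and P = $4 falls below it — price never covers variable cost, so the firm shuts down and loses only its fixed cost.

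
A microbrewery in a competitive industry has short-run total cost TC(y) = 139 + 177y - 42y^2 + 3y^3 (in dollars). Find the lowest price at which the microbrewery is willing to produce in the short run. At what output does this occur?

The firm shuts down when price falls below the minimum of average variable cost. AVC = VC/y = 177 - 42y + 3y^2.
At the minimum of AVC, MC = AVC. MC = 177 - 84y + 9y^2; setting MC = AVC gives 6y^2 - 42y = 0, so y = 7. min AVC = 30.
The firm shuts down for any P below $30.

$30 per unit, at y = 7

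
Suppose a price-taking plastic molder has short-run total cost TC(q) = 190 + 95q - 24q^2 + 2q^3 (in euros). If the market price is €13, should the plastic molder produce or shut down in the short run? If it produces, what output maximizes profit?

From TC, MC = TC'(q) = 95 - 48q + 6q^2 and AVC = VC/q = 95 - 24q + 2q^2.
AVC is minimized where dAVC/dq = -24 + 4q = 0, at q = 6; min AVC = 95 - 24·6 + 2·6^2 = €23.
With P < min AVC (€13 < €23), every unit sold adds to the loss.
Shutting down limits the loss to fixed cost, €190.

Shut down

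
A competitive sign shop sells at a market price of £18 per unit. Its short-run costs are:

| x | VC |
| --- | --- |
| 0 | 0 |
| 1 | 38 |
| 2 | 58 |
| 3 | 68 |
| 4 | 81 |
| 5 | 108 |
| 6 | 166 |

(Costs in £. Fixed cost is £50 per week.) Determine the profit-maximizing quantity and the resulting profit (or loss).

Compute π = P·x − TC at each output: x=0: -50; x=1: -70; x=2: -72; x=3: -64; x=4: -59; x=5: -68; x=6: -108.
Profit is highest at x = 0. Equivalently, the lowest AVC in the table is 81/4 ≈ £20.25 at x = 4, and P = £18 falls below it — price never covers variable cost, so the firm shuts down and loses only its fixed cost.

x = 0 (shut down); profit = -£50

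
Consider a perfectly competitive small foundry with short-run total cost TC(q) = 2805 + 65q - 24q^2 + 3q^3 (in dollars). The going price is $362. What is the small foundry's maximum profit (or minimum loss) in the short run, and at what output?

Profit = -$375 at q = 9

AVC = 65 - 24q + 3q^2; min AVC = $17 at q = 4. Since P = $362 ≥ min AVC, the firm produces.
MC = 65 - 48q + 9q^2. Setting P = MC and taking the root on the rising branch gives q* = 9.
TR = 362·9 = 3258. TC = 2805 + 828 = 3633. Profit = 3258 − 3633 = -$375.
Shutting down would mean losing the fixed cost of $2805, so operating at a loss of $375 is better by $2430.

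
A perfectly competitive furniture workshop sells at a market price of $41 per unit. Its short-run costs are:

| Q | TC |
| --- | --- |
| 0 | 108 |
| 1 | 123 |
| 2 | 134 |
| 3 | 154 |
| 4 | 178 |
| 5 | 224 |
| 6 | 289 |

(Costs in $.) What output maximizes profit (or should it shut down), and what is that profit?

Compute π = P·Q − TC at each output: Q=0: -108; Q=1: -82; Q=2: -52; Q=3: -31; Q=4: -14; Q=5: -19; Q=6: -43.
Profit is maximized at Q = 4. AVC there is 70/4 = $17.50 ≤ P, so producing beats shutting down (which would give -$108).

Q = 4; profit = -$14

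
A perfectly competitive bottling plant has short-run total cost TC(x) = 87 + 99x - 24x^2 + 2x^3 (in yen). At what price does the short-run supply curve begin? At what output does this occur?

Short-run supply begins at min AVC. From VC = 99x - 24x^2 + 2x^3, AVC = 99 - 24x + 2x^2.
At the minimum of AVC, MC = AVC. MC = 99 - 48x + 6x^2; setting MC = AVC gives 4x^2 - 24x = 0, so x = 6. min AVC = 27.
The firm shuts down for any P below ¥27.

¥27 per unit, at x = 6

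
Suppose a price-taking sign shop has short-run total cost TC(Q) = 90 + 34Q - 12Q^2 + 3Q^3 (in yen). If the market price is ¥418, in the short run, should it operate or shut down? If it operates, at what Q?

Produce at Q = 8

Strip out fixed cost: VC = 34Q - 12Q^2 + 3Q^3. Then AVC = 34 - 12Q + 3Q^2 and MC = 34 - 24Q + 9Q^2.
The AVC parabola has its vertex at Q = 12/6 = 2, where AVC = 34 - 12·2 + 3·2^2 = ¥22.
P = ¥418 exceeds min AVC = ¥22, so the firm stays open.
Set P = MC: 418 = 34 - 24Q + 9Q^2 → -384 - 24Q + 9Q^2 = 0. The roots are Q = -16/3 and Q = 8; the profit-maximizing output is on the rising part of MC, so Q* = 8.
Check: AVC at Q = 8 is ¥130 ≤ P, so revenue covers variable cost.
Profit = P·Q − TC = 418·8 − 1130 = ¥2214.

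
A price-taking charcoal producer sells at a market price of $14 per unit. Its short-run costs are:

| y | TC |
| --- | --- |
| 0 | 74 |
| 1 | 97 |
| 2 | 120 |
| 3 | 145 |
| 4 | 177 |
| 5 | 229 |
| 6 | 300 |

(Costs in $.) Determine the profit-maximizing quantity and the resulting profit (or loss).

Profit at each row (π = 14y − TC): y=0: -74; y=1: -83; y=2: -92; y=3: -103; y=4: -121; y=5: -159; y=6: -216.
Profit is highest at y = 0. Equivalently, the lowest AVC in the table is 23/1 ≈ $23 at y = 1, and P = $14 falls below it — price never covers variable cost, so the firm shuts down and loses only its fixed cost.

y = 0 (shut down); profit = -$74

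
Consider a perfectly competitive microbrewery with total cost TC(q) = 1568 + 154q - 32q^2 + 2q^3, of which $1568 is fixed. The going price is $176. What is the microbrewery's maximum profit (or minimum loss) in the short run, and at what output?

Profit = -$116 at q = 11

AVC = 154 - 32q + 2q^2 has its minimum $26 at q = 8; price $176 clears that bar, so the firm operates.
With MC = 154 - 64q + 6q^2, P = MC on the upward-sloping part at q* = 11.
TR = 176·11 = 1936. TC = 1568 + 484 = 2052. Profit = 1936 − 2052 = -$116.
By producing, the firm covers all variable cost plus $1452 of fixed cost; shutting down would lose the full $1568.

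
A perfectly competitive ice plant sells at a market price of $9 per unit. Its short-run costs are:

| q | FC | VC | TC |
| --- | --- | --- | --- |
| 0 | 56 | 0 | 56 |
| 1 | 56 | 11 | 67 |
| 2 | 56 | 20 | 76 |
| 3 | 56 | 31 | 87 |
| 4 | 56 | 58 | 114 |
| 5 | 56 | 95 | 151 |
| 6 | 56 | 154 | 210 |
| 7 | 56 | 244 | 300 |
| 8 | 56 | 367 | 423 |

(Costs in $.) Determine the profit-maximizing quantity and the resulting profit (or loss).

Compute π = P·q − TC at each output: q=0: -56; q=1: -58; q=2: -58; q=3: -60; q=4: -78; q=5: -106; q=6: -156; q=7: -237; q=8: -351.
Profit is highest at q = 0. Equivalently, the lowest AVC in the table is 20/2 ≈ $10 at q = 2, and P = $9 falls below it — price never covers variable cost, so the firm shuts down and loses only its fixed cost.

q = 0 (shut down); profit = -$56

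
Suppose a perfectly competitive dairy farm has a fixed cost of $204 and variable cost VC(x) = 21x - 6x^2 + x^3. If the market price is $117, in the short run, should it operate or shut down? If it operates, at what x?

From TC, MC = TC'(x) = 21 - 12x + 3x^2 and AVC = VC/x = 21 - 6x + x^2.
The AVC parabola has its vertex at x = 6/2 = 3, where AVC = 21 - 6·3 + 3^2 = $12.
P = $117 exceeds min AVC = $12, so the firm stays open.
Set P = MC: 117 = 21 - 12x + 3x^2 → -96 - 12x + 3x^2 = 0. The roots are x = -4 and x = 8; the profit-maximizing output is on the rising part of MC, so x* = 8.
Check: AVC at x = 8 is $37 ≤ P, so revenue covers variable cost.
Profit = P·x − TC = 117·8 − 500 = $436.

Produce at x = 8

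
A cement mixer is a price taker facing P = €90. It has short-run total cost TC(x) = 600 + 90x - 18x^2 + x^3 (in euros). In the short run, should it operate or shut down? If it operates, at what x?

Produce at x = 12

Variable cost is VC = 90x - 18x^2 + x^3, so AVC = VC/x = 90 - 18x + x^2 and MC = dTC/dx = 90 - 36x + 3x^2.
AVC is minimized where dAVC/dx = -18 + 2x = 0, at x = 9; min AVC = 90 - 18·9 + 9^2 = €9.
Because €90 ≥ €9, revenue can cover variable cost; the firm operates.
Solving P = MC: -36x + 3x^2 = 0 ⇒ x = 0 or 12. On the upward-sloping branch, x* = 12.
Check: AVC at x = 12 is €18 ≤ P, so revenue covers variable cost.
Profit = P·x − TC = 90·12 − 816 = €264.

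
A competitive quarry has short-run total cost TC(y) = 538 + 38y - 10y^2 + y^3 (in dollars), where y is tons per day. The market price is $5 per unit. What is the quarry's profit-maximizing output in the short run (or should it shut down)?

Strip out fixed cost: VC = 38y - 10y^2 + y^3. Then AVC = 38 - 10y + y^2 and MC = 38 - 20y + 3y^2.
The AVC parabola has its vertex at y = 10/2 = 5, where AVC = 38 - 10·5 + 5^2 = $13.
Since P = $5 < min AVC = $13, price fails to cover variable cost at any output.
Shutting down limits the loss to fixed cost, $538.

Shut down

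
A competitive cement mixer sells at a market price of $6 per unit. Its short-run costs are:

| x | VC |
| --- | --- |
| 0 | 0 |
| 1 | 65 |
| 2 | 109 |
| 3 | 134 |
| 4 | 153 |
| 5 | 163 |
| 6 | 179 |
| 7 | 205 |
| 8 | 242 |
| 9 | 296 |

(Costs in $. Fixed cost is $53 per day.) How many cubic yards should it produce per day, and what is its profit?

Compute π = P·x − TC at each output: x=0: -53; x=1: -112; x=2: -150; x=3: -169; x=4: -182; x=5: -186; x=6: -196; x=7: -216; x=8: -247; x=9: -295.
Profit is highest at x = 0. Equivalently, the lowest AVC in the table is 205/7 ≈ $29.29 at x = 7, and P = $6 falls below it — price never covers variable cost, so the firm shuts down and loses only its fixed cost.

x = 0 (shut down); profit = -$53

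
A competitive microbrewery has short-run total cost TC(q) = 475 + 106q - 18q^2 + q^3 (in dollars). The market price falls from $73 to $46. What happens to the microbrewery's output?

AVC = 106 - 18q + q^2, minimized at q = 9 where min AVC = $25. MC = 106 - 36q + 3q^2.
At P = $73 ≥ min AVC, set P = MC on the rising branch: q = 11.
At P = $46 ≥ min AVC, set P = MC: q = 10. The firm stays open but cuts output.

Output falls from 11 to 10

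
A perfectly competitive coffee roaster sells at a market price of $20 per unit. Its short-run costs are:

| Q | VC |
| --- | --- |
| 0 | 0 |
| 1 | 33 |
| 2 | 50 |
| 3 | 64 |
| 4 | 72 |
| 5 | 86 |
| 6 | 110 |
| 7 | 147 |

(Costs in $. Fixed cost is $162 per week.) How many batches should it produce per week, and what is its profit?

Q = 5; profit = -$148

Compute π = P·Q − TC at each output: Q=0: -162; Q=1: -175; Q=2: -172; Q=3: -166; Q=4: -154; Q=5: -148; Q=6: -152; Q=7: -169.
Profit is maximized at Q = 5. AVC there is 86/5 = $17.20 ≤ P, so producing beats shutting down (which would give -$162).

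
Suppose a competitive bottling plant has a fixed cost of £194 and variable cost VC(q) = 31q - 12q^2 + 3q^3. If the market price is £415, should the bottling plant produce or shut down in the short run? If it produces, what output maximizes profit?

Produce at q = 8

Strip out fixed cost: VC = 31q - 12q^2 + 3q^3. Then AVC = 31 - 12q + 3q^2 and MC = 31 - 24q + 9q^2.
The AVC parabola has its vertex at q = 12/6 = 2, where AVC = 31 - 12·2 + 3·2^2 = £19.
Because £415 ≥ £19, revenue can cover variable cost; the firm operates.
Set P = MC: 415 = 31 - 24q + 9q^2 → -384 - 24q + 9q^2 = 0. The roots are q = -16/3 and q = 8; the profit-maximizing output is on the rising part of MC, so q* = 8.
Check: AVC at q = 8 is £127 ≤ P, so revenue covers variable cost.
Profit = P·q − TC = 415·8 − 1210 = £2110.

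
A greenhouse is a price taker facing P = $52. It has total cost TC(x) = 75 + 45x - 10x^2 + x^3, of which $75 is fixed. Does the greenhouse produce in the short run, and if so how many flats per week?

Produce at x = 7

Variable cost is VC = 45x - 10x^2 + x^3, so AVC = VC/x = 45 - 10x + x^2 and MC = dTC/dx = 45 - 20x + 3x^2.
AVC is minimized where dAVC/dx = -10 + 2x = 0, at x = 5; min AVC = 45 - 10·5 + 5^2 = $20.
Because $52 ≥ $20, revenue can cover variable cost; the firm operates.
Solving P = MC: -7 - 20x + 3x^2 = 0 ⇒ x = -1/3 or 7. On the upward-sloping branch, x* = 7.
Check: AVC at x = 7 is $24 ≤ P, so revenue covers variable cost.
Profit = P·x − TC = 52·7 − 243 = $121.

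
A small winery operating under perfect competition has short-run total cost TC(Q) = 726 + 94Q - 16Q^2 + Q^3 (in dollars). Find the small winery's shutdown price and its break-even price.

AVC = 94 - 16Q + Q^2; minimized at Q = 8, giving min AVC = $30. That is the shutdown price.
ATC = 726/Q + 94 - 16Q + Q^2. Setting dATC/dQ = −726/Q^2 − 16 + 2Q = 0 gives Q = 11 (since 2·11^3 − 16·11^2 = 726).
min ATC = 726/11 + 94 − 16·11 + 11^2 = $105. That is the break-even price.
Between these two prices the firm operates at a loss; above $105 it earns a profit.

Shutdown price = $30; break-even price = $105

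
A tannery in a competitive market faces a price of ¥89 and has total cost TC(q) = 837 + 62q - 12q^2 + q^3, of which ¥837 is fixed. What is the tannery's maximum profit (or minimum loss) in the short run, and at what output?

AVC = 62 - 12q + q^2; min AVC = ¥26 at q = 6. Since P = ¥89 ≥ min AVC, the firm produces.
MC = 62 - 24q + 3q^2. Setting P = MC and taking the root on the rising branch gives q* = 9.
TR = 89·9 = 801. TC = 837 + 315 = 1152. Profit = 801 − 1152 = -¥351.
Shutting down would mean losing the fixed cost of ¥837, so operating at a loss of ¥351 is better by ¥486.

Profit = -¥351 at q = 9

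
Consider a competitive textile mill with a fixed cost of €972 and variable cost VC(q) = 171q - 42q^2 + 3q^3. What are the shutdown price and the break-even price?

Shutdown price = €24; break-even price = €144

AVC = 171 - 42q + 3q^2; minimized at q = 7, giving min AVC = €24. That is the shutdown price.
ATC = 972/q + 171 - 42q + 3q^2. Setting dATC/dq = −972/q^2 − 42 + 6q = 0 gives q = 9 (since 6·9^3 − 42·9^2 = 972).
min ATC = 972/9 + 171 − 42·9 + 3·9^2 = €144. That is the break-even price.
For €24 ≤ P < €144 the firm produces at a loss; below €24 it shuts down.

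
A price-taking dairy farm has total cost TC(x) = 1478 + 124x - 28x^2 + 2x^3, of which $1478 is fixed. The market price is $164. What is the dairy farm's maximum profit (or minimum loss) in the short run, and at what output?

AVC = 124 - 28x + 2x^2; min AVC = $26 at x = 7. Since P = $164 ≥ min AVC, the firm produces.
With MC = 124 - 56x + 6x^2, P = MC on the upward-sloping part at x* = 10.
TR = 164·10 = 1640. TC = 1478 + 440 = 1918. Profit = 1640 − 1918 = -$278.
By producing, the firm covers all variable cost plus $1200 of fixed cost; shutting down would lose the full $1478.

Profit = -$278 at x = 10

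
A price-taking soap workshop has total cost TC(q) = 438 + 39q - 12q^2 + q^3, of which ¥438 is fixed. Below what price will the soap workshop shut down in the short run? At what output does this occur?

¥3 per unit, at q = 6

The shutdown price is the minimum of AVC. VC = 39q - 12q^2 + q^3, so AVC = 39 - 12q + q^2.
dAVC/dq = -12 + 2q = 0 gives q = 6. min AVC = 39 - 12·6 + 6^2 = 3.
The firm shuts down for any P below ¥3.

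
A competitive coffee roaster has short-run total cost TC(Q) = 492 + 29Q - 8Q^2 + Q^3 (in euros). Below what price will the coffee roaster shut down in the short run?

€13 per unit

The shutdown price is the minimum of AVC. VC = 29Q - 8Q^2 + Q^3, so AVC = 29 - 8Q + Q^2.
dAVC/dQ = -8 + 2Q = 0 gives Q = 4. min AVC = 29 - 8·4 + 4^2 = 13.
The firm shuts down for any P below €13.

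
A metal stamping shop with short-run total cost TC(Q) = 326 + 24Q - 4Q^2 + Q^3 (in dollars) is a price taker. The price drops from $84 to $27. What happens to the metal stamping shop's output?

MC = 24 - 8Q + 3Q^2; the shutdown threshold is min AVC = $20 (at Q = 2).
With P = $84 above the shutdown price, P = MC gives Q = 6.
At P = $27 ≥ min AVC, set P = MC: Q = 3. The firm stays open but cuts output.

Output falls from 6 to 3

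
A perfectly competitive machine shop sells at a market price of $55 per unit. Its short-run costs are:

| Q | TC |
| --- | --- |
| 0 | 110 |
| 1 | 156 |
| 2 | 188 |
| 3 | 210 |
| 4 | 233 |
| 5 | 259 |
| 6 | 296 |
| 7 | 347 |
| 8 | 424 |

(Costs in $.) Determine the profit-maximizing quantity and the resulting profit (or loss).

Tabulate TR − TC: Q=0: -110; Q=1: -101; Q=2: -78; Q=3: -45; Q=4: -13; Q=5: 16; Q=6: 34; Q=7: 38; Q=8: 16.
Profit is maximized at Q = 7. AVC there is 237/7 = $33.86 ≤ P, so producing beats shutting down (which would give -$110).

Q = 7; profit = $38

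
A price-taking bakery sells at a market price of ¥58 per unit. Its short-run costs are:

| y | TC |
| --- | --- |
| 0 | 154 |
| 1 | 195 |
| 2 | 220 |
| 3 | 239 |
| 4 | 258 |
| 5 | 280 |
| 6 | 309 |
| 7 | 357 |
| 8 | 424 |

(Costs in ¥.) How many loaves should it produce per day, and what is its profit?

y = 7; profit = ¥49

Tabulate TR − TC: y=0: -154; y=1: -137; y=2: -104; y=3: -65; y=4: -26; y=5: 10; y=6: 39; y=7: 49; y=8: 40.
Profit is maximized at y = 7. AVC there is 203/7 = ¥29 ≤ P, so producing beats shutting down (which would give -¥154).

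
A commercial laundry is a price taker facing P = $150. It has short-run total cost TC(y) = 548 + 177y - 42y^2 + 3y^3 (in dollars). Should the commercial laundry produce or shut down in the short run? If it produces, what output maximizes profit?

Produce at y = 9

Strip out fixed cost: VC = 177y - 42y^2 + 3y^3. Then AVC = 177 - 42y + 3y^2 and MC = 177 - 84y + 9y^2.
AVC hits its minimum where MC = AVC, at y = 7, giving min AVC = 177 - 42·7 + 3·7^2 = $30.
Since P = $150 ≥ min AVC = $30, price covers variable cost and the firm should produce.
P = MC gives 27 - 84y + 9y^2 = 0, with roots 1/3 and 9. Take the larger (rising MC): y* = 9.
Check: AVC at y = 9 is $42 ≤ P, so revenue covers variable cost.
Profit = P·y − TC = 150·9 − 926 = $424.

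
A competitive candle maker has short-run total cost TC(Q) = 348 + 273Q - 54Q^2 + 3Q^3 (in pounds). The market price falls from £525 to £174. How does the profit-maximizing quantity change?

MC = 273 - 108Q + 9Q^2; the shutdown threshold is min AVC = £30 (at Q = 9).
With P = £525 above the shutdown price, P = MC gives Q = 14.
At P = £174 ≥ min AVC, set P = MC: Q = 11. The firm stays open but cuts output.

Output falls from 14 to 11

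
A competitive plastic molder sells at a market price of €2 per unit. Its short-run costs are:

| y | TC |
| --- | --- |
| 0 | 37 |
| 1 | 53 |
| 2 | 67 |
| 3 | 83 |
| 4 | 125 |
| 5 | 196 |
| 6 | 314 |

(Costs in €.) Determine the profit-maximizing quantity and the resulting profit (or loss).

Profit at each row (π = 2y − TC): y=0: -37; y=1: -51; y=2: -63; y=3: -77; y=4: -117; y=5: -186; y=6: -302.
Profit is highest at y = 0. Equivalently, the lowest AVC in the table is 30/2 ≈ €15 at y = 2, and P = €2 falls below it — price never covers variable cost, so the firm shuts down and loses only its fixed cost.

y = 0 (shut down); profit = -€37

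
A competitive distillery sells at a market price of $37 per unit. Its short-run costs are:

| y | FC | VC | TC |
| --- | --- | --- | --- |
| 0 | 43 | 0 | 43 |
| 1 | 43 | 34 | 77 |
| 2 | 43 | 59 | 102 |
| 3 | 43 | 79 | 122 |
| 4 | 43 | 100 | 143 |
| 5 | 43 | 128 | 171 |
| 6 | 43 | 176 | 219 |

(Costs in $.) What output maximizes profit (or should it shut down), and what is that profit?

Profit at each row (π = 37y − TC): y=0: -43; y=1: -40; y=2: -28; y=3: -11; y=4: 5; y=5: 14; y=6: 3.
Profit is maximized at y = 5. AVC there is 128/5 = $25.60 ≤ P, so producing beats shutting down (which would give -$43).

y = 5; profit = $14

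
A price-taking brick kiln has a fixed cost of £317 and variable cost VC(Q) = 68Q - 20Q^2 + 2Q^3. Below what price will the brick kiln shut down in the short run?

The shutdown price is the minimum of AVC. VC = 68Q - 20Q^2 + 2Q^3, so AVC = 68 - 20Q + 2Q^2.
dAVC/dQ = -20 + 4Q = 0 gives Q = 5. min AVC = 68 - 20·5 + 2·5^2 = 18.
So the shutdown price is £18.

£18 per unit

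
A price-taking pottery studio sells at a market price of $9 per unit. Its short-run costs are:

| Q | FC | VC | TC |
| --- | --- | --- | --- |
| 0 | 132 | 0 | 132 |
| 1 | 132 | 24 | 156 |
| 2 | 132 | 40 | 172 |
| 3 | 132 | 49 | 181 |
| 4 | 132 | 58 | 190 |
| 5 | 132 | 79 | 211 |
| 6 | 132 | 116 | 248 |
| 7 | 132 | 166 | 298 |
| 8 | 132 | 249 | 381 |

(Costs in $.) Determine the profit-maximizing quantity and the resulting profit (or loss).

Profit at each row (π = 9Q − TC): Q=0: -132; Q=1: -147; Q=2: -154; Q=3: -154; Q=4: -154; Q=5: -166; Q=6: -194; Q=7: -235; Q=8: -309.
Profit is highest at Q = 0. Equivalently, the lowest AVC in the table is 58/4 ≈ $14.50 at Q = 4, and P = $9 falls below it — price never covers variable cost, so the firm shuts down and loses only its fixed cost.

Q = 0 (shut down); profit = -$132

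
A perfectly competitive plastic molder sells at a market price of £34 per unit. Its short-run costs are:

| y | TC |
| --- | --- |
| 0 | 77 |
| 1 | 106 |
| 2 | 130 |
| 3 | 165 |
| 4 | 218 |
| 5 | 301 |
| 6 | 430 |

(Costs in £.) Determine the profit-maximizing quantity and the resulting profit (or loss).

y = 2; profit = -£62

Profit at each row (π = 34y − TC): y=0: -77; y=1: -72; y=2: -62; y=3: -63; y=4: -82; y=5: -131; y=6: -226.
Profit is maximized at y = 2. AVC there is 53/2 = £26.50 ≤ P, so producing beats shutting down (which would give -£77).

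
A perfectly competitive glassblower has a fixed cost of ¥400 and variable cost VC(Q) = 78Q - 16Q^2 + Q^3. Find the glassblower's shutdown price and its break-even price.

Shutdown price = ¥14; break-even price = ¥58

AVC = 78 - 16Q + Q^2; minimized at Q = 8, giving min AVC = ¥14. That is the shutdown price.
ATC = 400/Q + 78 - 16Q + Q^2. Setting dATC/dQ = −400/Q^2 − 16 + 2Q = 0 gives Q = 10 (since 2·10^3 − 16·10^2 = 400).
min ATC = 400/10 + 78 − 16·10 + 10^2 = ¥58. That is the break-even price.
Between these two prices the firm operates at a loss; above ¥58 it earns a profit.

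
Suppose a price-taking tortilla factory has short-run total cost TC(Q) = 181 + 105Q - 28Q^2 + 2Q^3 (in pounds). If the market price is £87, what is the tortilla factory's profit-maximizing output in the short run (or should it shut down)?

Produce at Q = 9

Variable cost is VC = 105Q - 28Q^2 + 2Q^3, so AVC = VC/Q = 105 - 28Q + 2Q^2 and MC = dTC/dQ = 105 - 56Q + 6Q^2.
AVC hits its minimum where MC = AVC, at Q = 7, giving min AVC = 105 - 28·7 + 2·7^2 = £7.
Because £87 ≥ £7, revenue can cover variable cost; the firm operates.
Set P = MC: 87 = 105 - 56Q + 6Q^2 → 18 - 56Q + 6Q^2 = 0. The roots are Q = 1/3 and Q = 9; the profit-maximizing output is on the rising part of MC, so Q* = 9.
Check: AVC at Q = 9 is £15 ≤ P, so revenue covers variable cost.
Profit = P·Q − TC = 87·9 − 316 = £467.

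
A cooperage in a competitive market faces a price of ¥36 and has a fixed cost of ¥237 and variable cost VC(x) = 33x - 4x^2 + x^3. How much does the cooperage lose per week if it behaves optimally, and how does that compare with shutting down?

Profit = -¥219 at x = 3

AVC = 33 - 4x + x^2; min AVC = ¥29 at x = 2. Since P = ¥36 ≥ min AVC, the firm produces.
MC = 33 - 8x + 3x^2. Setting P = MC and taking the root on the rising branch gives x* = 3.
TR = 36·3 = 108. TC = 237 + 90 = 327. Profit = 108 − 327 = -¥219.
By producing, the firm covers all variable cost plus ¥18 of fixed cost; shutting down would lose the full ¥237.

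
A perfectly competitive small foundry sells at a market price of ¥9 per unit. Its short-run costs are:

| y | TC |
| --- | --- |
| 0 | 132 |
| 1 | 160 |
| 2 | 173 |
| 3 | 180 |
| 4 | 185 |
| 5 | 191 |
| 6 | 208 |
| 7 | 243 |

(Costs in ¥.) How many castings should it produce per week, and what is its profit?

Compute π = P·y − TC at each output: y=0: -132; y=1: -151; y=2: -155; y=3: -153; y=4: -149; y=5: -146; y=6: -154; y=7: -180.
Profit is highest at y = 0. Equivalently, the lowest AVC in the table is 59/5 ≈ ¥11.80 at y = 5, and P = ¥9 falls below it — price never covers variable cost, so the firm shuts down and loses only its fixed cost.

y = 0 (shut down); profit = -¥132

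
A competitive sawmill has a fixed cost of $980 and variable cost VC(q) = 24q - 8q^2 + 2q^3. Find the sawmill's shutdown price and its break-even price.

Shutdown price = $16; break-even price = $206

Shutdown price = min AVC. AVC = 24 - 8q + 2q^2, with vertex at q = 2 and minimum $16.
ATC = 980/q + 24 - 8q + 2q^2. Setting dATC/dq = −980/q^2 − 8 + 4q = 0 gives q = 7 (since 4·7^3 − 8·7^2 = 980).
min ATC = 980/7 + 24 − 8·7 + 2·7^2 = $206. That is the break-even price.
For $16 ≤ P < $206 the firm produces at a loss; below $16 it shuts down.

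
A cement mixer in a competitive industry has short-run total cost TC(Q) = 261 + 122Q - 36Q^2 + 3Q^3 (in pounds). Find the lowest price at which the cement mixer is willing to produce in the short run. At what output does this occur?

The shutdown price is the minimum of AVC. VC = 122Q - 36Q^2 + 3Q^3, so AVC = 122 - 36Q + 3Q^2.
At the minimum of AVC, MC = AVC. MC = 122 - 72Q + 9Q^2; setting MC = AVC gives 6Q^2 - 36Q = 0, so Q = 6. min AVC = 14.
For P < £14 the firm produces nothing.

£14 per unit, at Q = 6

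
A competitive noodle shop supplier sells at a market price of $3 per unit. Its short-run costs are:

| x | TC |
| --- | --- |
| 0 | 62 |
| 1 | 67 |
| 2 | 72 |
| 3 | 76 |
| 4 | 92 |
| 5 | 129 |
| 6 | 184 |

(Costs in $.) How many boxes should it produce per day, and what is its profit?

Tabulate TR − TC: x=0: -62; x=1: -64; x=2: -66; x=3: -67; x=4: -80; x=5: -114; x=6: -166.
Profit is highest at x = 0. Equivalently, the lowest AVC in the table is 14/3 ≈ $4.67 at x = 3, and P = $3 falls below it — price never covers variable cost, so the firm shuts down and loses only its fixed cost.

x = 0 (shut down); profit = -$62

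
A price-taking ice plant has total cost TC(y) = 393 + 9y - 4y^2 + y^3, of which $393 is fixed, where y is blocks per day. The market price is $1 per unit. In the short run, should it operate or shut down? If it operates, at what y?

Shut down

Strip out fixed cost: VC = 9y - 4y^2 + y^3. Then AVC = 9 - 4y + y^2 and MC = 9 - 8y + 3y^2.
AVC is minimized where dAVC/dy = -4 + 2y = 0, at y = 2; min AVC = 9 - 4·2 + 2^2 = $5.
Since P = $1 < min AVC = $5, price fails to cover variable cost at any output.
The firm minimizes its loss by shutting down and losing only its fixed cost of $393.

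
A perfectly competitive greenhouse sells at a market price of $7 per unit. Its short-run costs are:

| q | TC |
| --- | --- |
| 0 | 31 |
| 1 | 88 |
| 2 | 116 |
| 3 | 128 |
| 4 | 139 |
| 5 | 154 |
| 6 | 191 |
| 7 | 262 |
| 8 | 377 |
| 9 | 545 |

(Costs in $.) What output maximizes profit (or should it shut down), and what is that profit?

q = 0 (shut down); profit = -$31

Profit at each row (π = 7q − TC): q=0: -31; q=1: -81; q=2: -102; q=3: -107; q=4: -111; q=5: -119; q=6: -149; q=7: -213; q=8: -321; q=9: -482.
Profit is highest at q = 0. Equivalently, the lowest AVC in the table is 123/5 ≈ $24.60 at q = 5, and P = $7 falls below it — price never covers variable cost, so the firm shuts down and loses only its fixed cost.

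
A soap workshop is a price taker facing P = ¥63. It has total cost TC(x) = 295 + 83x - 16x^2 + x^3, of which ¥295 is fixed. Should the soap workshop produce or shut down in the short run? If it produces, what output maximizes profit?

Produce at x = 10

Variable cost is VC = 83x - 16x^2 + x^3, so AVC = VC/x = 83 - 16x + x^2 and MC = dTC/dx = 83 - 32x + 3x^2.
The AVC parabola has its vertex at x = 16/2 = 8, where AVC = 83 - 16·8 + 8^2 = ¥19.
P = ¥63 exceeds min AVC = ¥19, so the firm stays open.
P = MC gives 20 - 32x + 3x^2 = 0, with roots 2/3 and 10. Take the larger (rising MC): x* = 10.
Check: AVC at x = 10 is ¥23 ≤ P, so revenue covers variable cost.
Profit = P·x − TC = 63·10 − 525 = ¥105.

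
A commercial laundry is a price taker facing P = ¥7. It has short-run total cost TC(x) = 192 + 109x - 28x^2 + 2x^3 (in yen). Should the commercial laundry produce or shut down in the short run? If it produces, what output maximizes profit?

Variable cost is VC = 109x - 28x^2 + 2x^3, so AVC = VC/x = 109 - 28x + 2x^2 and MC = dTC/dx = 109 - 56x + 6x^2.
AVC is minimized where dAVC/dx = -28 + 4x = 0, at x = 7; min AVC = 109 - 28·7 + 2·7^2 = ¥11.
P = ¥7 lies below min AVC = ¥11; no output level covers variable cost.
The firm minimizes its loss by shutting down and losing only its fixed cost of ¥192.

Shut down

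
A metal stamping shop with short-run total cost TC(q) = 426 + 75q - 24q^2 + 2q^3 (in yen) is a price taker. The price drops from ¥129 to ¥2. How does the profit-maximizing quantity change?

Output falls from 9 to 0 (the firm shuts down)

AVC = 75 - 24q + 2q^2, minimized at q = 6 where min AVC = ¥3. MC = 75 - 48q + 6q^2.
With P = ¥129 above the shutdown price, P = MC gives q = 9.
At P = ¥2 < min AVC = ¥3, price no longer covers variable cost at any output, so the firm shuts down: q = 0.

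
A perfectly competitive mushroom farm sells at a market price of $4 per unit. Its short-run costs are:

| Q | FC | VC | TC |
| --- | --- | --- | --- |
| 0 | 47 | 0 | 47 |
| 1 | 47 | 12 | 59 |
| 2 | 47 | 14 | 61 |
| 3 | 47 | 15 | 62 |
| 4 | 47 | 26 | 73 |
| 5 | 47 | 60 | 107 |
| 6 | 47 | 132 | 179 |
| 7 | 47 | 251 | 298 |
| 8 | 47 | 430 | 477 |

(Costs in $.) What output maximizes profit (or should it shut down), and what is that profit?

Q = 0 (shut down); profit = -$47

Profit at each row (π = 4Q − TC): Q=0: -47; Q=1: -55; Q=2: -53; Q=3: -50; Q=4: -57; Q=5: -87; Q=6: -155; Q=7: -270; Q=8: -445.
Profit is highest at Q = 0. Equivalently, the lowest AVC in the table is 15/3 ≈ $5 at Q = 3, and P = $4 falls below it — price never covers variable cost, so the firm shuts down and loses only its fixed cost.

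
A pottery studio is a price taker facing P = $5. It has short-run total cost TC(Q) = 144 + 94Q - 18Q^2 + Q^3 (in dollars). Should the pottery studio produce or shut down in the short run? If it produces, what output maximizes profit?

Variable cost is VC = 94Q - 18Q^2 + Q^3, so AVC = VC/Q = 94 - 18Q + Q^2 and MC = dTC/dQ = 94 - 36Q + 3Q^2.
AVC hits its minimum where MC = AVC, at Q = 9, giving min AVC = 94 - 18·9 + 9^2 = $13.
With P < min AVC ($5 < $13), every unit sold adds to the loss.
The firm minimizes its loss by shutting down and losing only its fixed cost of $144.

Shut down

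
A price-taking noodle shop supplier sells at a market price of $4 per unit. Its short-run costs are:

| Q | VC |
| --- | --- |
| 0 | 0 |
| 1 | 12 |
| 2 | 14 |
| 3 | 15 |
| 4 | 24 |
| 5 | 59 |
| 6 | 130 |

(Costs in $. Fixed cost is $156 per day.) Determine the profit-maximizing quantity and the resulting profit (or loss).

Tabulate TR − TC: Q=0: -156; Q=1: -164; Q=2: -162; Q=3: -159; Q=4: -164; Q=5: -195; Q=6: -262.
Profit is highest at Q = 0. Equivalently, the lowest AVC in the table is 15/3 ≈ $5 at Q = 3, and P = $4 falls below it — price never covers variable cost, so the firm shuts down and loses only its fixed cost.

Q = 0 (shut down); profit = -$156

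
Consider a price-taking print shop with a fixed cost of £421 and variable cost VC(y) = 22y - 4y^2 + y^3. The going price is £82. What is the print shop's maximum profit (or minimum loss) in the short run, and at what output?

Profit = -£133 at y = 6

AVC = 22 - 4y + y^2; min AVC = £18 at y = 2. Since P = £82 ≥ min AVC, the firm produces.
MC = 22 - 8y + 3y^2. Setting P = MC and taking the root on the rising branch gives y* = 6.
TR = 82·6 = 492. TC = 421 + 204 = 625. Profit = 492 − 625 = -£133.
Shutting down would mean losing the fixed cost of £421, so operating at a loss of £133 is better by £288.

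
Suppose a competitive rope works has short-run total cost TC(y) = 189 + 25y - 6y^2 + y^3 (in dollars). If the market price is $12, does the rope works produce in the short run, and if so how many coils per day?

Shut down

Variable cost is VC = 25y - 6y^2 + y^3, so AVC = VC/y = 25 - 6y + y^2 and MC = dTC/dy = 25 - 12y + 3y^2.
AVC hits its minimum where MC = AVC, at y = 3, giving min AVC = 25 - 6·3 + 3^2 = $16.
P = $12 lies below min AVC = $16; no output level covers variable cost.
Shutting down limits the loss to fixed cost, $189.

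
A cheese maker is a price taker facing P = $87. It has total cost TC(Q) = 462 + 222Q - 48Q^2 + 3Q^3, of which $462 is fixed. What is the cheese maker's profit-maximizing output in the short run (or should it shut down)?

Variable cost is VC = 222Q - 48Q^2 + 3Q^3, so AVC = VC/Q = 222 - 48Q + 3Q^2 and MC = dTC/dQ = 222 - 96Q + 9Q^2.
The AVC parabola has its vertex at Q = 48/6 = 8, where AVC = 222 - 48·8 + 3·8^2 = $30.
Since P = $87 ≥ min AVC = $30, price covers variable cost and the firm should produce.
Set P = MC: 87 = 222 - 96Q + 9Q^2 → 135 - 96Q + 9Q^2 = 0. The roots are Q = 5/3 and Q = 9; the profit-maximizing output is on the rising part of MC, so Q* = 9.
Check: AVC at Q = 9 is $33 ≤ P, so revenue covers variable cost.
Profit = P·Q − TC = 87·9 − 759 = $24.

Produce at Q = 9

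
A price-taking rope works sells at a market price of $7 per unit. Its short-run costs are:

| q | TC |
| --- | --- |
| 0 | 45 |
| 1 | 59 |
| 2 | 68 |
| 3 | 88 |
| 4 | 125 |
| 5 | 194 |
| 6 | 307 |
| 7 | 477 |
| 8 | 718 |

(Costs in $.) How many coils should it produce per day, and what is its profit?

Tabulate TR − TC: q=0: -45; q=1: -52; q=2: -54; q=3: -67; q=4: -97; q=5: -159; q=6: -265; q=7: -428; q=8: -662.
Profit is highest at q = 0. Equivalently, the lowest AVC in the table is 23/2 ≈ $11.50 at q = 2, and P = $7 falls below it — price never covers variable cost, so the firm shuts down and loses only its fixed cost.

q = 0 (shut down); profit = -$45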